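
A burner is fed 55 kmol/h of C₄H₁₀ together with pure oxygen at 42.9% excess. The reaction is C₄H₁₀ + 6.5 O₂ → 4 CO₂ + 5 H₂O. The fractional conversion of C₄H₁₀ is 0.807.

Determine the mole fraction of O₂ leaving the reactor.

Stoichiometric O₂ = 6.5 × 55 = 357.5 kmol/h; O₂ fed = 357.5 × 1.429 = 510.9 kmol/h.
Fuel reacted = 0.807 × 55 → ξ = 44.39 kmol/h.
Outlet (n = n₀ + ν ξ):
  C₄H₁₀: 55 − 1(44.39) = 10.61
  O₂: 510.9 − 6.5(44.39) = 222.4
  CO₂: 0 + 4(44.39) = 177.5
  H₂O: 0 + 5(44.39) = 221.9
Total out = 632.4 kmol/h; y_O₂ = 222.4 / 632.4 = 0.3516.

0.352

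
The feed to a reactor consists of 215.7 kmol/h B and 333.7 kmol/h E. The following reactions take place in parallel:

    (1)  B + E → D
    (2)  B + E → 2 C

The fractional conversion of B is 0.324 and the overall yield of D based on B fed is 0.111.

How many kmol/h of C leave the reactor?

Yield of D: 1ξ₁ / 215.7 = 0.111 → ξ₁ = 23.94 kmol/h.
Conversion of B: 1ξ₁ + 1ξ₂ = 0.324 × 215.7 = 69.89 → ξ₂ = 45.94 kmol/h.
Outlet amounts (n = n₀ + Σ ν·ξ):
  B: 215.7 − 1(23.94) − 1(45.94) = 145.8
  E: 333.7 − 1(23.94) − 1(45.94) = 263.8
  D: 0 + 1(23.94) = 23.94
  C: 0 + 2(45.94) = 91.89

91.9 kmol/h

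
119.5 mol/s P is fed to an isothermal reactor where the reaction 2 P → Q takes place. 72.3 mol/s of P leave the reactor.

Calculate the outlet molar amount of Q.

For P: n = n₀ − 2ξ → 72.3 = 119.5 − 2ξ, giving ξ = 23.6 mol/s.
Outlet amounts (n = n₀ + ν ξ):
  P: 119.5 − 2(23.6) = 72.3
  Q: 0 + 1(23.6) = 23.6

23.6 mol/s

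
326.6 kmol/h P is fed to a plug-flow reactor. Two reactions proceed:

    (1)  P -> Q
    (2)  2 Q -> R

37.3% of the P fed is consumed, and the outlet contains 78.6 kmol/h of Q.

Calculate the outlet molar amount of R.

Conversion of P: P consumed = 1ξ₁ = 0.373 × 326.6 → ξ₁ = 121.8 kmol/h.
Q balance: n_Q = 0 + 1ξ₁ − 2ξ₂ = 78.6 → ξ₂ = (1·121.8 − 78.6)/2 = 21.61 kmol/h.
Outlet amounts (n = n₀ + Σ ν·ξ):
  P: 326.6 − 1(121.8) = 204.8
  Q: 0 + 1(121.8) − 2(21.61) = 78.6
  R: 0 + 1(21.61) = 21.61

21.6 kmol/h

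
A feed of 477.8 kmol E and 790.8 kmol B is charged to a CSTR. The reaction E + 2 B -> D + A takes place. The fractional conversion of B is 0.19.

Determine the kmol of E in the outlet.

403 kmol

B reacted = 0.19 × 790.8 = 150.3 kmol; ν_B = −2, so ξ = 150.3/2 = 75.13 kmol.
Outlet amounts (n = n₀ + ν ξ):
  E: 477.8 − 1(75.13) = 402.7
  B: 790.8 − 2(75.13) = 640.5
  D: 0 + 1(75.13) = 75.13
  A: 0 + 1(75.13) = 75.13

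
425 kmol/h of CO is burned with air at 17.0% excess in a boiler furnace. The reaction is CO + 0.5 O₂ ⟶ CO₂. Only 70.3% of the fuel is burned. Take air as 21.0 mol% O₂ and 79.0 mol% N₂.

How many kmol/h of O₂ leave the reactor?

99.2 kmol/h

Stoichiometric O₂ = 0.5 × 425 = 212.5 kmol/h; O₂ fed = 212.5 × 1.170 = 248.6 kmol/h.
N₂ fed = 248.6 × 79/21 = 935.3 kmol/h.
Fuel reacted = 0.703 × 425 → ξ = 298.8 kmol/h.
Outlet (n = n₀ + ν ξ):
  CO: 425 − 1(298.8) = 126.2
  O₂: 248.6 − 0.5(298.8) = 99.24
  N₂: 935.3 (inert)
  CO₂: 0 + 1(298.8) = 298.8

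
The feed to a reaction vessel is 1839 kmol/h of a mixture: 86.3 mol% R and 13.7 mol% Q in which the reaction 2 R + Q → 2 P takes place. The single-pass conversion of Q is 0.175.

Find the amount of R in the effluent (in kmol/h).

1500 kmol/h

Q reacted = 0.175 × 251.9 = 44.09 kmol/h; ν_Q = −1, so ξ = 44.09/1 = 44.09 kmol/h.
Outlet amounts (n = n₀ + ν ξ):
  R: 1587 − 2(44.09) = 1499
  Q: 251.9 − 1(44.09) = 207.9
  P: 0 + 2(44.09) = 88.18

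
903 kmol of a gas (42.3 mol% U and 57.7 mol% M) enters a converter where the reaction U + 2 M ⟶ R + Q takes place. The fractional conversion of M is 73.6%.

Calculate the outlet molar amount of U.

M reacted = 0.736 × 521 = 383.5 kmol; ν_M = −2, so ξ = 383.5/2 = 191.7 kmol.
Outlet amounts (n = n₀ + ν ξ):
  U: 382 − 1(191.7) = 190.2
  M: 521 − 2(191.7) = 137.6
  R: 0 + 1(191.7) = 191.7
  Q: 0 + 1(191.7) = 191.7

190 kmol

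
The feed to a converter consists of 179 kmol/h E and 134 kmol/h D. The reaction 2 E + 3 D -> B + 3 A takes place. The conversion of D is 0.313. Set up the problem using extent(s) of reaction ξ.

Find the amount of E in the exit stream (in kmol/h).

151 kmol/h

D reacted = 0.313 × 134 = 41.94 kmol/h; ν_D = −3, so ξ = 41.94/3 = 13.98 kmol/h.
Outlet amounts (n = n₀ + ν ξ):
  E: 179 − 2(13.98) = 151
  D: 134 − 3(13.98) = 92.06
  B: 0 + 1(13.98) = 13.98
  A: 0 + 3(13.98) = 41.94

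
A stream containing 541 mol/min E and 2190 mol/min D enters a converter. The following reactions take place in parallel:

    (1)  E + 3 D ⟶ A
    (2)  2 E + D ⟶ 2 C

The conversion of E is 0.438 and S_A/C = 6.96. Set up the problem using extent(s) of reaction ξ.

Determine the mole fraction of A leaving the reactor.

Conversion of E: E consumed = 0.438 × 541 = 237 mol/min = 1ξ₁ + 2ξ₂.
Selectivity: 1ξ₁ / (2ξ₂) = 6.96 → ξ₁ = 13.92 ξ₂.
Substitute: (1·13.92 + 2) ξ₂ = 237 → ξ₂ = 14.88 mol/min, ξ₁ = 207.2 mol/min.
Outlet amounts (n = n₀ + Σ ν·ξ):
  E: 541 − 1(207.2) − 2(14.88) = 304
  D: 2190 − 3(207.2) − 1(14.88) = 1554
  A: 0 + 1(207.2) = 207.2
  C: 0 + 2(14.88) = 29.77
Total out = 2095 mol/min; y_A = 207.2 / 2095 = 0.09892.

0.0989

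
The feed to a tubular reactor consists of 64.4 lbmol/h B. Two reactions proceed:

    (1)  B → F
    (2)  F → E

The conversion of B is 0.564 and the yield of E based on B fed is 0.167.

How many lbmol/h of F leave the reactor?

Conversion of B: B consumed = 1ξ₁ = 0.564 × 64.4 → ξ₁ = 36.32 lbmol/h.
Yield of E: 1ξ₂ / 64.4 = 0.167 → ξ₂ = 10.75 lbmol/h.
Outlet amounts (n = n₀ + Σ ν·ξ):
  B: 64.4 − 1(36.32) = 28.08
  F: 0 + 1(36.32) − 1(10.75) = 25.57
  E: 0 + 1(10.75) = 10.75

25.6 lbmol/h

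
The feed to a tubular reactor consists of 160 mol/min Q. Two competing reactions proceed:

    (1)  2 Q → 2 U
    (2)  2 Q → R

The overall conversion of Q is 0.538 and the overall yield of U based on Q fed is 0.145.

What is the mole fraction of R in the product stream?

0.245

Yield of U: 2ξ₁ / 160 = 0.145 → ξ₁ = 11.6 mol/min.
Conversion of Q: 2ξ₁ + 2ξ₂ = 0.538 × 160 = 86.08 → ξ₂ = 31.44 mol/min.
Outlet amounts (n = n₀ + Σ ν·ξ):
  Q: 160 − 2(11.6) − 2(31.44) = 73.92
  U: 0 + 2(11.6) = 23.2
  R: 0 + 1(31.44) = 31.44
Total out = 128.6 mol/min; y_R = 31.44 / 128.6 = 0.2446.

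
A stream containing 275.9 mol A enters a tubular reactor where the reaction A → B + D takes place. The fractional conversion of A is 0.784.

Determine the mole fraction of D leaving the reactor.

A reacted = 0.784 × 275.9 = 216.3 mol; ν_A = −1, so ξ = 216.3/1 = 216.3 mol.
Outlet amounts (n = n₀ + ν ξ):
  A: 275.9 − 1(216.3) = 59.59
  B: 0 + 1(216.3) = 216.3
  D: 0 + 1(216.3) = 216.3
Total out = 492.2 mol; y_D = 216.3 / 492.2 = 0.4395.

0.439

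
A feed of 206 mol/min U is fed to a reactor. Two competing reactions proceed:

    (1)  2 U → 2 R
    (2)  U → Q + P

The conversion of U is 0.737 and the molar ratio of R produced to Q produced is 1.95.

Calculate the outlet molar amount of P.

Conversion of U: U consumed = 0.737 × 206 = 151.8 mol/min = 2ξ₁ + 1ξ₂.
Selectivity: 2ξ₁ / (1ξ₂) = 1.95 → ξ₁ = 0.975 ξ₂.
Substitute: (2·0.975 + 1) ξ₂ = 151.8 → ξ₂ = 51.47 mol/min, ξ₁ = 50.18 mol/min.
Outlet amounts (n = n₀ + Σ ν·ξ):
  U: 206 − 2(50.18) − 1(51.47) = 54.18
  R: 0 + 2(50.18) = 100.4
  Q: 0 + 1(51.47) = 51.47
  P: 0 + 1(51.47) = 51.47

51.5 mol/min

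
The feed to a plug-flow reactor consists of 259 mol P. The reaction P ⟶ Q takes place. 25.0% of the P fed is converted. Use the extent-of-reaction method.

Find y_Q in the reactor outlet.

P reacted = 0.25 × 259 = 64.75 mol; ν_P = −1, so ξ = 64.75/1 = 64.75 mol.
Outlet amounts (n = n₀ + ν ξ):
  P: 259 − 1(64.75) = 194.2
  Q: 0 + 1(64.75) = 64.75
Total out = 259 mol; y_Q = 64.75 / 259 = 0.25.

0.25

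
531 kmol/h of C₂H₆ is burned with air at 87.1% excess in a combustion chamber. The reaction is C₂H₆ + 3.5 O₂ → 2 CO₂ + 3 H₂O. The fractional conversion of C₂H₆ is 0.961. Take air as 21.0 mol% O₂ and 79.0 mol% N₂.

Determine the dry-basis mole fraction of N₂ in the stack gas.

0.827

Stoichiometric O₂ = 3.5 × 531 = 1858 kmol/h; O₂ fed = 1858 × 1.871 = 3477 kmol/h.
N₂ fed = 3477 × 79/21 = 13080 kmol/h.
Fuel reacted = 0.961 × 531 → ξ = 510.3 kmol/h.
Outlet (n = n₀ + ν ξ):
  C₂H₆: 531 − 1(510.3) = 20.71
  O₂: 3477 − 3.5(510.3) = 1691
  N₂: 13080 (inert)
  CO₂: 0 + 2(510.3) = 1021
  H₂O: 0 + 3(510.3) = 1531
Dry total = 15810 kmol/h; y_N₂ (dry) = 13080 / 15810 = 0.8272.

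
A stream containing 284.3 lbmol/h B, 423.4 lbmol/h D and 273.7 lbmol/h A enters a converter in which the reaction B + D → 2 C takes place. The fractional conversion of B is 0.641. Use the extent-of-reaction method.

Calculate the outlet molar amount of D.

B reacted = 0.641 × 284.3 = 182.2 lbmol/h; ν_B = −1, so ξ = 182.2/1 = 182.2 lbmol/h.
Outlet amounts (n = n₀ + ν ξ):
  B: 284.3 − 1(182.2) = 102.1
  D: 423.4 − 1(182.2) = 241.2
  C: 0 + 2(182.2) = 364.5
  A: 273.7 (inert)

241 lbmol/h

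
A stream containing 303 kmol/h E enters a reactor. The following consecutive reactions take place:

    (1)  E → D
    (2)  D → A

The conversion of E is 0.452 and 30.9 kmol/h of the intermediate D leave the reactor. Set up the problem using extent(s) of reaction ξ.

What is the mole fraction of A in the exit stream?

0.35

Conversion of E: E consumed = 1ξ₁ = 0.452 × 303 → ξ₁ = 137 kmol/h.
D balance: n_D = 0 + 1ξ₁ − 1ξ₂ = 30.9 → ξ₂ = (1·137 − 30.9)/1 = 106.1 kmol/h.
Outlet amounts (n = n₀ + Σ ν·ξ):
  E: 303 − 1(137) = 166
  D: 0 + 1(137) − 1(106.1) = 30.9
  A: 0 + 1(106.1) = 106.1
Total out = 303 kmol/h; y_A = 106.1 / 303 = 0.35.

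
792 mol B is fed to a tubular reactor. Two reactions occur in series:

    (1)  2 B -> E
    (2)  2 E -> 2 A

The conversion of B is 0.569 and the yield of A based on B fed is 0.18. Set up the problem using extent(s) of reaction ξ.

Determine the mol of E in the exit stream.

Conversion of B: B consumed = 2ξ₁ = 0.569 × 792 → ξ₁ = 225.3 mol.
Yield of A: 2ξ₂ / 792 = 0.18 → ξ₂ = 71.28 mol.
Outlet amounts (n = n₀ + Σ ν·ξ):
  B: 792 − 2(225.3) = 341.4
  E: 0 + 1(225.3) − 2(71.28) = 82.76
  A: 0 + 2(71.28) = 142.6

82.8 mol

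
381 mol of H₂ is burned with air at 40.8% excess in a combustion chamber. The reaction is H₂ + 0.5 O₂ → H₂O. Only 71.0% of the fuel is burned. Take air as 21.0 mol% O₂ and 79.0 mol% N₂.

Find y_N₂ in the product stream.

Stoichiometric O₂ = 0.5 × 381 = 190.5 mol; O₂ fed = 190.5 × 1.408 = 268.2 mol.
N₂ fed = 268.2 × 79/21 = 1009 mol.
Fuel reacted = 0.71 × 381 → ξ = 270.5 mol.
Outlet (n = n₀ + ν ξ):
  H₂: 381 − 1(270.5) = 110.5
  O₂: 268.2 − 0.5(270.5) = 133
  N₂: 1009 (inert)
  H₂O: 0 + 1(270.5) = 270.5
Total out = 1523 mol; y_N₂ = 1009 / 1523 = 0.6625.

0.663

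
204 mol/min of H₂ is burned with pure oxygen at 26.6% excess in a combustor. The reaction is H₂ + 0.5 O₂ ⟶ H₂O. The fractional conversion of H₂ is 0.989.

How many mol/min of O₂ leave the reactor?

Stoichiometric O₂ = 0.5 × 204 = 102 mol/min; O₂ fed = 102 × 1.266 = 129.1 mol/min.
Fuel reacted = 0.989 × 204 → ξ = 201.8 mol/min.
Outlet (n = n₀ + ν ξ):
  H₂: 204 − 1(201.8) = 2.244
  O₂: 129.1 − 0.5(201.8) = 28.25
  H₂O: 0 + 1(201.8) = 201.8

28.3 mol/min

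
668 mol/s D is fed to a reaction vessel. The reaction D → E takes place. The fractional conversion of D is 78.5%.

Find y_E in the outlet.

D reacted = 0.785 × 668 = 524.4 mol/s; ν_D = −1, so ξ = 524.4/1 = 524.4 mol/s.
Outlet amounts (n = n₀ + ν ξ):
  D: 668 − 1(524.4) = 143.6
  E: 0 + 1(524.4) = 524.4
Total out = 668 mol/s; y_E = 524.4 / 668 = 0.785.

0.785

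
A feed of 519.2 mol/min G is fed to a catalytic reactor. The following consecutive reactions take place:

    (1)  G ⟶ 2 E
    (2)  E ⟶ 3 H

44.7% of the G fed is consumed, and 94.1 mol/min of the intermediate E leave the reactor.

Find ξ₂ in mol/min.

Conversion of G: G consumed = 1ξ₁ = 0.447 × 519.2 → ξ₁ = 232.1 mol/min.
E balance: n_E = 0 + 2ξ₁ − 1ξ₂ = 94.1 → ξ₂ = (2·232.1 − 94.1)/1 = 370.1 mol/min.
Outlet amounts (n = n₀ + Σ ν·ξ):
  G: 519.2 − 1(232.1) = 287.1
  E: 0 + 2(232.1) − 1(370.1) = 94.1
  H: 0 + 3(370.1) = 1110

ξ₂ = 370 mol/min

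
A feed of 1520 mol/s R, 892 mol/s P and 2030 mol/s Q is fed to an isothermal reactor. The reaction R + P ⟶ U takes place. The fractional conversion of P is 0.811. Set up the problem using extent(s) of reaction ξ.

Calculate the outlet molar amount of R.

797 mol/s

P reacted = 0.811 × 892 = 723.4 mol/s; ν_P = −1, so ξ = 723.4/1 = 723.4 mol/s.
Outlet amounts (n = n₀ + ν ξ):
  R: 1520 − 1(723.4) = 796.6
  P: 892 − 1(723.4) = 168.6
  U: 0 + 1(723.4) = 723.4
  Q: 2030 (inert)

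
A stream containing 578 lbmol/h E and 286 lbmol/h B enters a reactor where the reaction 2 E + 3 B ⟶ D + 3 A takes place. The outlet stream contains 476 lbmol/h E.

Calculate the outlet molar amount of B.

For E: n = n₀ − 2ξ → 476 = 578 − 2ξ, giving ξ = 51 lbmol/h.
Outlet amounts (n = n₀ + ν ξ):
  E: 578 − 2(51) = 476
  B: 286 − 3(51) = 133
  D: 0 + 1(51) = 51
  A: 0 + 3(51) = 153

133 lbmol/h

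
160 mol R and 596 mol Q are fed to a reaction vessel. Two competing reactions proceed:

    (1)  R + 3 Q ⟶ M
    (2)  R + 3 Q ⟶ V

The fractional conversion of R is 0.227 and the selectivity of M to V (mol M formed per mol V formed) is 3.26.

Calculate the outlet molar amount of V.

Conversion of R: R consumed = 0.227 × 160 = 36.32 mol = 1ξ₁ + 1ξ₂.
Selectivity: 1ξ₁ / (1ξ₂) = 3.26 → ξ₁ = 3.26 ξ₂.
Substitute: (1·3.26 + 1) ξ₂ = 36.32 → ξ₂ = 8.526 mol, ξ₁ = 27.79 mol.
Outlet amounts (n = n₀ + Σ ν·ξ):
  R: 160 − 1(27.79) − 1(8.526) = 123.7
  Q: 596 − 3(27.79) − 3(8.526) = 487
  M: 0 + 1(27.79) = 27.79
  V: 0 + 1(8.526) = 8.526

8.53 mol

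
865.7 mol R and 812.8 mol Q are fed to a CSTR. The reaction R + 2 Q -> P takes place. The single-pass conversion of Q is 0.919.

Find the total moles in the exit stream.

932 mol

Q reacted = 0.919 × 812.8 = 747 mol; ν_Q = −2, so ξ = 747/2 = 373.5 mol.
Outlet amounts (n = n₀ + ν ξ):
  R: 865.7 − 1(373.5) = 492.2
  Q: 812.8 − 2(373.5) = 65.84
  P: 0 + 1(373.5) = 373.5
Total out = 492.2 + 65.84 + 373.5 = 931.5 mol.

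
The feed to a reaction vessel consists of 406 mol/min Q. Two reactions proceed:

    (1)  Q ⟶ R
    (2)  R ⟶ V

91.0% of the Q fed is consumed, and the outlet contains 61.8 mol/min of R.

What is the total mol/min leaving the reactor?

406 mol/min

Conversion of Q: Q consumed = 1ξ₁ = 0.91 × 406 → ξ₁ = 369.5 mol/min.
R balance: n_R = 0 + 1ξ₁ − 1ξ₂ = 61.8 → ξ₂ = (1·369.5 − 61.8)/1 = 307.7 mol/min.
Outlet amounts (n = n₀ + Σ ν·ξ):
  Q: 406 − 1(369.5) = 36.54
  R: 0 + 1(369.5) − 1(307.7) = 61.8
  V: 0 + 1(307.7) = 307.7
Total out = 36.54 + 61.8 + 307.7 = 406 mol/min.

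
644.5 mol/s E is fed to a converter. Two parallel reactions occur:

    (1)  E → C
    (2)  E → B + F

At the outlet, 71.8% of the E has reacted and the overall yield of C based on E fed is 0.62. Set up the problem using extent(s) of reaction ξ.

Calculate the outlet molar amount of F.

63.2 mol/s

Yield of C: 1ξ₁ / 644.5 = 0.62 → ξ₁ = 399.6 mol/s.
Conversion of E: 1ξ₁ + 1ξ₂ = 0.718 × 644.5 = 462.8 → ξ₂ = 63.16 mol/s.
Outlet amounts (n = n₀ + Σ ν·ξ):
  E: 644.5 − 1(399.6) − 1(63.16) = 181.7
  C: 0 + 1(399.6) = 399.6
  B: 0 + 1(63.16) = 63.16
  F: 0 + 1(63.16) = 63.16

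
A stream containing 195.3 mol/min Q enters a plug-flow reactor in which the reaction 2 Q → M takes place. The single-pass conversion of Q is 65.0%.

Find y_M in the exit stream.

0.481

Q reacted = 0.65 × 195.3 = 126.9 mol/min; ν_Q = −2, so ξ = 126.9/2 = 63.47 mol/min.
Outlet amounts (n = n₀ + ν ξ):
  Q: 195.3 − 2(63.47) = 68.36
  M: 0 + 1(63.47) = 63.47
Total out = 131.8 mol/min; y_M = 63.47 / 131.8 = 0.4815.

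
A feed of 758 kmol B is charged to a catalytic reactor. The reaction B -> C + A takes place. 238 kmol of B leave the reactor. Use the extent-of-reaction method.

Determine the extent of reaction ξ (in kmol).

ξ = 520 kmol

For B: n = n₀ − 1ξ → 238 = 758 − 1ξ, giving ξ = 520 kmol.
Outlet amounts (n = n₀ + ν ξ):
  B: 758 − 1(520) = 238
  C: 0 + 1(520) = 520
  A: 0 + 1(520) = 520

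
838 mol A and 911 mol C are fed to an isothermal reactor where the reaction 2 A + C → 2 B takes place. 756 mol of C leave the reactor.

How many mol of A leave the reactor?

528 mol

For C: n = n₀ − 1ξ → 756 = 911 − 1ξ, giving ξ = 155 mol.
Outlet amounts (n = n₀ + ν ξ):
  A: 838 − 2(155) = 528
  C: 911 − 1(155) = 756
  B: 0 + 2(155) = 310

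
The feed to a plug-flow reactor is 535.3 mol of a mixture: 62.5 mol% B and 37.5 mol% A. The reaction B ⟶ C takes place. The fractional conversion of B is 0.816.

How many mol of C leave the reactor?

273 mol

B reacted = 0.816 × 334.6 = 273 mol; ν_B = −1, so ξ = 273/1 = 273 mol.
Outlet amounts (n = n₀ + ν ξ):
  B: 334.6 − 1(273) = 61.56
  C: 0 + 1(273) = 273
  A: 200.7 (inert)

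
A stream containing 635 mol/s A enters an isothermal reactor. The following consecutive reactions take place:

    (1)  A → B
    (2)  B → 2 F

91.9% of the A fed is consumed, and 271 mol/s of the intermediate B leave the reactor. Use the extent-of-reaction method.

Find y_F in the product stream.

0.66

Conversion of A: A consumed = 1ξ₁ = 0.919 × 635 → ξ₁ = 583.6 mol/s.
B balance: n_B = 0 + 1ξ₁ − 1ξ₂ = 271 → ξ₂ = (1·583.6 − 271)/1 = 312.6 mol/s.
Outlet amounts (n = n₀ + Σ ν·ξ):
  A: 635 − 1(583.6) = 51.43
  B: 0 + 1(583.6) − 1(312.6) = 271
  F: 0 + 2(312.6) = 625.1
Total out = 947.6 mol/s; y_F = 625.1 / 947.6 = 0.6597.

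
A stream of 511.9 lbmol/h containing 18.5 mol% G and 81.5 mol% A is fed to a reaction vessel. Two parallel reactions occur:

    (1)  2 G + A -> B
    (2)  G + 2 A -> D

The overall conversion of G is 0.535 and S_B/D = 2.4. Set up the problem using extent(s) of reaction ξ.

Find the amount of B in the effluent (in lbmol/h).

21 lbmol/h

Conversion of G: G consumed = 0.535 × 94.7 = 50.67 lbmol/h = 2ξ₁ + 1ξ₂.
Selectivity: 1ξ₁ / (1ξ₂) = 2.4 → ξ₁ = 2.4 ξ₂.
Substitute: (2·2.4 + 1) ξ₂ = 50.67 → ξ₂ = 8.735 lbmol/h, ξ₁ = 20.96 lbmol/h.
Outlet amounts (n = n₀ + Σ ν·ξ):
  G: 94.7 − 2(20.96) − 1(8.735) = 44.04
  A: 417.2 − 1(20.96) − 2(8.735) = 378.8
  B: 0 + 1(20.96) = 20.96
  D: 0 + 1(8.735) = 8.735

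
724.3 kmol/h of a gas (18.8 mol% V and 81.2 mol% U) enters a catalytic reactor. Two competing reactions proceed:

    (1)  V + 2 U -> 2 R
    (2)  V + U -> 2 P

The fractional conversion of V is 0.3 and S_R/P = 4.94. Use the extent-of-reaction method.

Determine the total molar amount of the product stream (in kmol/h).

Conversion of V: V consumed = 0.3 × 136.2 = 40.85 kmol/h = 1ξ₁ + 1ξ₂.
Selectivity: 2ξ₁ / (2ξ₂) = 4.94 → ξ₁ = 4.94 ξ₂.
Substitute: (1·4.94 + 1) ξ₂ = 40.85 → ξ₂ = 6.877 kmol/h, ξ₁ = 33.97 kmol/h.
Outlet amounts (n = n₀ + Σ ν·ξ):
  V: 136.2 − 1(33.97) − 1(6.877) = 95.32
  U: 588.1 − 2(33.97) − 1(6.877) = 513.3
  R: 0 + 2(33.97) = 67.95
  P: 0 + 2(6.877) = 13.75
Total out = 95.32 + 513.3 + 67.95 + 13.75 = 690.3 kmol/h.

690 kmol/h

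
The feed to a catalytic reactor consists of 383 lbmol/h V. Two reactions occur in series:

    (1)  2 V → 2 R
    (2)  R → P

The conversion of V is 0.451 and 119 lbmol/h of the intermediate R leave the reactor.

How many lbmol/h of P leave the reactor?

53.7 lbmol/h

Conversion of V: V consumed = 2ξ₁ = 0.451 × 383 → ξ₁ = 86.37 lbmol/h.
R balance: n_R = 0 + 2ξ₁ − 1ξ₂ = 119 → ξ₂ = (2·86.37 − 119)/1 = 53.73 lbmol/h.
Outlet amounts (n = n₀ + Σ ν·ξ):
  V: 383 − 2(86.37) = 210.3
  R: 0 + 2(86.37) − 1(53.73) = 119
  P: 0 + 1(53.73) = 53.73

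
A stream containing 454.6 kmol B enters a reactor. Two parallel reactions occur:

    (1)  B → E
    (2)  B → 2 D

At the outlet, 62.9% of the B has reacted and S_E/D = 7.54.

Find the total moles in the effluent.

Conversion of B: B consumed = 0.629 × 454.6 = 285.9 kmol = 1ξ₁ + 1ξ₂.
Selectivity: 1ξ₁ / (2ξ₂) = 7.54 → ξ₁ = 15.08 ξ₂.
Substitute: (1·15.08 + 1) ξ₂ = 285.9 → ξ₂ = 17.78 kmol, ξ₁ = 268.2 kmol.
Outlet amounts (n = n₀ + Σ ν·ξ):
  B: 454.6 − 1(268.2) − 1(17.78) = 168.7
  E: 0 + 1(268.2) = 268.2
  D: 0 + 2(17.78) = 35.57
Total out = 168.7 + 268.2 + 35.57 = 472.4 kmol.

472 kmol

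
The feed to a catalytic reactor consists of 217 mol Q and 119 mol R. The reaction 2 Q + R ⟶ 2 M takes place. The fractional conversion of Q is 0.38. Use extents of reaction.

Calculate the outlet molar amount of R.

Q reacted = 0.38 × 217 = 82.46 mol; ν_Q = −2, so ξ = 82.46/2 = 41.23 mol.
Outlet amounts (n = n₀ + ν ξ):
  Q: 217 − 2(41.23) = 134.5
  R: 119 − 1(41.23) = 77.77
  M: 0 + 2(41.23) = 82.46

77.8 mol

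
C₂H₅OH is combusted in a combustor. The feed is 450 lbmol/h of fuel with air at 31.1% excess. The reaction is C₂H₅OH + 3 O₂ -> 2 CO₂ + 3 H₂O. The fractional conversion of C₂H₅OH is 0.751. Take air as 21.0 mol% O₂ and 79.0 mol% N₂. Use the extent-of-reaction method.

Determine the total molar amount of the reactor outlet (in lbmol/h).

Stoichiometric O₂ = 3 × 450 = 1350 lbmol/h; O₂ fed = 1350 × 1.311 = 1770 lbmol/h.
N₂ fed = 1770 × 79/21 = 6658 lbmol/h.
Fuel reacted = 0.751 × 450 → ξ = 337.9 lbmol/h.
Outlet (n = n₀ + ν ξ):
  C₂H₅OH: 450 − 1(337.9) = 112.1
  O₂: 1770 − 3(337.9) = 756
  N₂: 6658 (inert)
  CO₂: 0 + 2(337.9) = 675.9
  H₂O: 0 + 3(337.9) = 1014
Total out = 112.1 + 756 + 6658 + 675.9 + 1014 = 9216 lbmol/h.

9220 lbmol/h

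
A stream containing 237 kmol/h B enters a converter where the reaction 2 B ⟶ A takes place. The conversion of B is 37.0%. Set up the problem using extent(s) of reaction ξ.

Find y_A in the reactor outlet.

B reacted = 0.37 × 237 = 87.69 kmol/h; ν_B = −2, so ξ = 87.69/2 = 43.84 kmol/h.
Outlet amounts (n = n₀ + ν ξ):
  B: 237 − 2(43.84) = 149.3
  A: 0 + 1(43.84) = 43.84
Total out = 193.2 kmol/h; y_A = 43.84 / 193.2 = 0.227.

0.227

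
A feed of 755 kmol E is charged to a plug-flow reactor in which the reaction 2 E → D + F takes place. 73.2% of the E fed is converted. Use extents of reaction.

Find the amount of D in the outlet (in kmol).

276 kmol

E reacted = 0.732 × 755 = 552.7 kmol; ν_E = −2, so ξ = 552.7/2 = 276.3 kmol.
Outlet amounts (n = n₀ + ν ξ):
  E: 755 − 2(276.3) = 202.3
  D: 0 + 1(276.3) = 276.3
  F: 0 + 1(276.3) = 276.3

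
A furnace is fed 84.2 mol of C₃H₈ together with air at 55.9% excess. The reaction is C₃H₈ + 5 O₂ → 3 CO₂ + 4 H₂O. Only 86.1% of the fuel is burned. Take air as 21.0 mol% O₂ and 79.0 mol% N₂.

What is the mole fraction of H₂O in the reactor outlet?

0.0884

Stoichiometric O₂ = 5 × 84.2 = 421 mol; O₂ fed = 421 × 1.559 = 656.3 mol.
N₂ fed = 656.3 × 79/21 = 2469 mol.
Fuel reacted = 0.861 × 84.2 → ξ = 72.5 mol.
Outlet (n = n₀ + ν ξ):
  C₃H₈: 84.2 − 1(72.5) = 11.7
  O₂: 656.3 − 5(72.5) = 293.9
  N₂: 2469 (inert)
  CO₂: 0 + 3(72.5) = 217.5
  H₂O: 0 + 4(72.5) = 290
Total out = 3282 mol; y_H₂O = 290 / 3282 = 0.08835.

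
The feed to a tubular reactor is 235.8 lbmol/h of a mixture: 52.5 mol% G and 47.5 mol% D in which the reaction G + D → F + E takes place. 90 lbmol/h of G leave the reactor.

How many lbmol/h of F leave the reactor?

For G: n = n₀ − 1ξ → 90 = 123.8 − 1ξ, giving ξ = 33.8 lbmol/h.
Outlet amounts (n = n₀ + ν ξ):
  G: 123.8 − 1(33.8) = 90
  D: 112 − 1(33.8) = 78.21
  F: 0 + 1(33.8) = 33.8
  E: 0 + 1(33.8) = 33.8

33.8 lbmol/h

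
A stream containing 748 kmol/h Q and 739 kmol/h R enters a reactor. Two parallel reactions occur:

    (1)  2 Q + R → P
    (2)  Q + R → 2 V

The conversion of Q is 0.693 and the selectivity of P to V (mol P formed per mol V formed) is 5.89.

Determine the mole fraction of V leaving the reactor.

0.0426

Conversion of Q: Q consumed = 0.693 × 748 = 518.4 kmol/h = 2ξ₁ + 1ξ₂.
Selectivity: 1ξ₁ / (2ξ₂) = 5.89 → ξ₁ = 11.78 ξ₂.
Substitute: (2·11.78 + 1) ξ₂ = 518.4 → ξ₂ = 21.11 kmol/h, ξ₁ = 248.6 kmol/h.
Outlet amounts (n = n₀ + Σ ν·ξ):
  Q: 748 − 2(248.6) − 1(21.11) = 229.6
  R: 739 − 1(248.6) − 1(21.11) = 469.3
  P: 0 + 1(248.6) = 248.6
  V: 0 + 2(21.11) = 42.21
Total out = 989.7 kmol/h; y_V = 42.21 / 989.7 = 0.04265.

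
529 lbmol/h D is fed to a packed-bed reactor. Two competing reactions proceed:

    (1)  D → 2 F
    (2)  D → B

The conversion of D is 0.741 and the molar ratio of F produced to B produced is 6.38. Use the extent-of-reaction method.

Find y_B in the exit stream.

Conversion of D: D consumed = 0.741 × 529 = 392 lbmol/h = 1ξ₁ + 1ξ₂.
Selectivity: 2ξ₁ / (1ξ₂) = 6.38 → ξ₁ = 3.19 ξ₂.
Substitute: (1·3.19 + 1) ξ₂ = 392 → ξ₂ = 93.55 lbmol/h, ξ₁ = 298.4 lbmol/h.
Outlet amounts (n = n₀ + Σ ν·ξ):
  D: 529 − 1(298.4) − 1(93.55) = 137
  F: 0 + 2(298.4) = 596.9
  B: 0 + 1(93.55) = 93.55
Total out = 827.4 lbmol/h; y_B = 93.55 / 827.4 = 0.1131.

0.113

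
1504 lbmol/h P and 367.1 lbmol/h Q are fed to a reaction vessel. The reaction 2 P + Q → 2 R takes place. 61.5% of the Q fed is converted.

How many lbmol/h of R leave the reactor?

452 lbmol/h

Q reacted = 0.615 × 367.1 = 225.8 lbmol/h; ν_Q = −1, so ξ = 225.8/1 = 225.8 lbmol/h.
Outlet amounts (n = n₀ + ν ξ):
  P: 1504 − 2(225.8) = 1052
  Q: 367.1 − 1(225.8) = 141.3
  R: 0 + 2(225.8) = 451.5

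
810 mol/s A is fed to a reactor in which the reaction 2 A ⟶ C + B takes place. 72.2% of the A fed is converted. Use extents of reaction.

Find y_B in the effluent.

0.361

A reacted = 0.722 × 810 = 584.8 mol/s; ν_A = −2, so ξ = 584.8/2 = 292.4 mol/s.
Outlet amounts (n = n₀ + ν ξ):
  A: 810 − 2(292.4) = 225.2
  C: 0 + 1(292.4) = 292.4
  B: 0 + 1(292.4) = 292.4
Total out = 810 mol/s; y_B = 292.4 / 810 = 0.361.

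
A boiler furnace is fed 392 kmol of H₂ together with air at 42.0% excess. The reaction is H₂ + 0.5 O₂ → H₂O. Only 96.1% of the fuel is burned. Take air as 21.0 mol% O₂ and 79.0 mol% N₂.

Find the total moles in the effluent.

Stoichiometric O₂ = 0.5 × 392 = 196 kmol; O₂ fed = 196 × 1.420 = 278.3 kmol.
N₂ fed = 278.3 × 79/21 = 1047 kmol.
Fuel reacted = 0.961 × 392 → ξ = 376.7 kmol.
Outlet (n = n₀ + ν ξ):
  H₂: 392 − 1(376.7) = 15.29
  O₂: 278.3 − 0.5(376.7) = 89.96
  N₂: 1047 (inert)
  H₂O: 0 + 1(376.7) = 376.7
Total out = 15.29 + 89.96 + 1047 + 376.7 = 1529 kmol.

1530 kmol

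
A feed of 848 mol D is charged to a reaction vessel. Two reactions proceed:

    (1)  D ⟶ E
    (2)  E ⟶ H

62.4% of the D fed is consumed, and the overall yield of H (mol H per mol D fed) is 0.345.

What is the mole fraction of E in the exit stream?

0.279

Conversion of D: D consumed = 1ξ₁ = 0.624 × 848 → ξ₁ = 529.2 mol.
Yield of H: 1ξ₂ / 848 = 0.345 → ξ₂ = 292.6 mol.
Outlet amounts (n = n₀ + Σ ν·ξ):
  D: 848 − 1(529.2) = 318.8
  E: 0 + 1(529.2) − 1(292.6) = 236.6
  H: 0 + 1(292.6) = 292.6
Total out = 848 mol; y_E = 236.6 / 848 = 0.279.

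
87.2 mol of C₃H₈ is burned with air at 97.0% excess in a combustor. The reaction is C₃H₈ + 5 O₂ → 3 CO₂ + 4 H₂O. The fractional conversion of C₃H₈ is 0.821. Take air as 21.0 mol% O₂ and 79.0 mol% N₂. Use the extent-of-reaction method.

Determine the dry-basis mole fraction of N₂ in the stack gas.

0.815

Stoichiometric O₂ = 5 × 87.2 = 436 mol; O₂ fed = 436 × 1.970 = 858.9 mol.
N₂ fed = 858.9 × 79/21 = 3231 mol.
Fuel reacted = 0.821 × 87.2 → ξ = 71.59 mol.
Outlet (n = n₀ + ν ξ):
  C₃H₈: 87.2 − 1(71.59) = 15.61
  O₂: 858.9 − 5(71.59) = 501
  N₂: 3231 (inert)
  CO₂: 0 + 3(71.59) = 214.8
  H₂O: 0 + 4(71.59) = 286.4
Dry total = 3963 mol; y_N₂ (dry) = 3231 / 3963 = 0.8154.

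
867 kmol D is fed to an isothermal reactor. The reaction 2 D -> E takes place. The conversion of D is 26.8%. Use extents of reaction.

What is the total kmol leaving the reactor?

D reacted = 0.268 × 867 = 232.4 kmol; ν_D = −2, so ξ = 232.4/2 = 116.2 kmol.
Outlet amounts (n = n₀ + ν ξ):
  D: 867 − 2(116.2) = 634.6
  E: 0 + 1(116.2) = 116.2
Total out = 634.6 + 116.2 = 750.8 kmol.

751 kmol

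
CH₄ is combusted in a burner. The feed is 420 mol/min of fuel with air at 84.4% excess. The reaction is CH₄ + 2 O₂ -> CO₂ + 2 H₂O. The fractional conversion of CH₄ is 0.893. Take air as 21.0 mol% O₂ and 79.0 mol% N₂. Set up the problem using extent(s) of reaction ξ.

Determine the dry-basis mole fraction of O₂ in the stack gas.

0.113

Stoichiometric O₂ = 2 × 420 = 840 mol/min; O₂ fed = 840 × 1.844 = 1549 mol/min.
N₂ fed = 1549 × 79/21 = 5827 mol/min.
Fuel reacted = 0.893 × 420 → ξ = 375.1 mol/min.
Outlet (n = n₀ + ν ξ):
  CH₄: 420 − 1(375.1) = 44.94
  O₂: 1549 − 2(375.1) = 798.8
  N₂: 5827 (inert)
  CO₂: 0 + 1(375.1) = 375.1
  H₂O: 0 + 2(375.1) = 750.1
Dry total = 7046 mol/min; y_O₂ (dry) = 798.8 / 7046 = 0.1134.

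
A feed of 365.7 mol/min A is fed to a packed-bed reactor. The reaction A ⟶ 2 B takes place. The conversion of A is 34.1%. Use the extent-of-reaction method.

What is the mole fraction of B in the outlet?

A reacted = 0.341 × 365.7 = 124.7 mol/min; ν_A = −1, so ξ = 124.7/1 = 124.7 mol/min.
Outlet amounts (n = n₀ + ν ξ):
  A: 365.7 − 1(124.7) = 241
  B: 0 + 2(124.7) = 249.4
Total out = 490.4 mol/min; y_B = 249.4 / 490.4 = 0.5086.

0.509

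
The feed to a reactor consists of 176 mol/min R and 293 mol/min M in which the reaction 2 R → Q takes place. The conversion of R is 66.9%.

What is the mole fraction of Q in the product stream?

0.144

R reacted = 0.669 × 176 = 117.7 mol/min; ν_R = −2, so ξ = 117.7/2 = 58.87 mol/min.
Outlet amounts (n = n₀ + ν ξ):
  R: 176 − 2(58.87) = 58.26
  Q: 0 + 1(58.87) = 58.87
  M: 293 (inert)
Total out = 410.1 mol/min; y_Q = 58.87 / 410.1 = 0.1435.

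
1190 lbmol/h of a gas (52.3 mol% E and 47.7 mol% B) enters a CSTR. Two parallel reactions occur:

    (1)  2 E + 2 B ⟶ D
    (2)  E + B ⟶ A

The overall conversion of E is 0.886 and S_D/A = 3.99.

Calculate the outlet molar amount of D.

Conversion of E: E consumed = 0.886 × 622.4 = 551.4 lbmol/h = 2ξ₁ + 1ξ₂.
Selectivity: 1ξ₁ / (1ξ₂) = 3.99 → ξ₁ = 3.99 ξ₂.
Substitute: (2·3.99 + 1) ξ₂ = 551.4 → ξ₂ = 61.41 lbmol/h, ξ₁ = 245 lbmol/h.
Outlet amounts (n = n₀ + Σ ν·ξ):
  E: 622.4 − 2(245) − 1(61.41) = 70.95
  B: 567.6 − 2(245) − 1(61.41) = 16.21
  D: 0 + 1(245) = 245
  A: 0 + 1(61.41) = 61.41

245 lbmol/h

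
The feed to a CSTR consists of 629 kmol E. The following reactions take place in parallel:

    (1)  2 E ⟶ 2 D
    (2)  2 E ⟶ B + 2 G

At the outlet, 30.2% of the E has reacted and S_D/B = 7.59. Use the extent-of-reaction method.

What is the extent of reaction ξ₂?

ξ₂ = 19.8 kmol

Conversion of E: E consumed = 0.302 × 629 = 190 kmol = 2ξ₁ + 2ξ₂.
Selectivity: 2ξ₁ / (1ξ₂) = 7.59 → ξ₁ = 3.795 ξ₂.
Substitute: (2·3.795 + 2) ξ₂ = 190 → ξ₂ = 19.81 kmol, ξ₁ = 75.17 kmol.
Outlet amounts (n = n₀ + Σ ν·ξ):
  E: 629 − 2(75.17) − 2(19.81) = 439
  D: 0 + 2(75.17) = 150.3
  B: 0 + 1(19.81) = 19.81
  G: 0 + 2(19.81) = 39.62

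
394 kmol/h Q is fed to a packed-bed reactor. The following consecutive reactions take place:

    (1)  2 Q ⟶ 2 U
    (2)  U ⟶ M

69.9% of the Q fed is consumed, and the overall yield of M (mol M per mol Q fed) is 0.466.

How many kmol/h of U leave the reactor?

91.8 kmol/h

Conversion of Q: Q consumed = 2ξ₁ = 0.699 × 394 → ξ₁ = 137.7 kmol/h.
Yield of M: 1ξ₂ / 394 = 0.466 → ξ₂ = 183.6 kmol/h.
Outlet amounts (n = n₀ + Σ ν·ξ):
  Q: 394 − 2(137.7) = 118.6
  U: 0 + 2(137.7) − 1(183.6) = 91.8
  M: 0 + 1(183.6) = 183.6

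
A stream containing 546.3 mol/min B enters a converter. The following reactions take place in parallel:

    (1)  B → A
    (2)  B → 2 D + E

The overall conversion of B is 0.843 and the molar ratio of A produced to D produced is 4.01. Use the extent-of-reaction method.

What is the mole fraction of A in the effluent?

0.632

Conversion of B: B consumed = 0.843 × 546.3 = 460.5 mol/min = 1ξ₁ + 1ξ₂.
Selectivity: 1ξ₁ / (2ξ₂) = 4.01 → ξ₁ = 8.02 ξ₂.
Substitute: (1·8.02 + 1) ξ₂ = 460.5 → ξ₂ = 51.06 mol/min, ξ₁ = 409.5 mol/min.
Outlet amounts (n = n₀ + Σ ν·ξ):
  B: 546.3 − 1(409.5) − 1(51.06) = 85.77
  A: 0 + 1(409.5) = 409.5
  D: 0 + 2(51.06) = 102.1
  E: 0 + 1(51.06) = 51.06
Total out = 648.4 mol/min; y_A = 409.5 / 648.4 = 0.6315.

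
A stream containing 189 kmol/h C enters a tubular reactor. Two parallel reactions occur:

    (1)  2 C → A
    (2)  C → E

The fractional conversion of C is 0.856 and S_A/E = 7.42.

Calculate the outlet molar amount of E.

Conversion of C: C consumed = 0.856 × 189 = 161.8 kmol/h = 2ξ₁ + 1ξ₂.
Selectivity: 1ξ₁ / (1ξ₂) = 7.42 → ξ₁ = 7.42 ξ₂.
Substitute: (2·7.42 + 1) ξ₂ = 161.8 → ξ₂ = 10.21 kmol/h, ξ₁ = 75.79 kmol/h.
Outlet amounts (n = n₀ + Σ ν·ξ):
  C: 189 − 2(75.79) − 1(10.21) = 27.22
  A: 0 + 1(75.79) = 75.79
  E: 0 + 1(10.21) = 10.21

10.2 kmol/h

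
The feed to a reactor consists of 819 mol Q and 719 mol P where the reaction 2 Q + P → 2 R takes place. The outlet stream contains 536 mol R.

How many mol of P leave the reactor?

For R: n = n₀ + 2ξ → 536 = 0 + 2ξ, giving ξ = 268 mol.
Outlet amounts (n = n₀ + ν ξ):
  Q: 819 − 2(268) = 283
  P: 719 − 1(268) = 451
  R: 0 + 2(268) = 536

451 mol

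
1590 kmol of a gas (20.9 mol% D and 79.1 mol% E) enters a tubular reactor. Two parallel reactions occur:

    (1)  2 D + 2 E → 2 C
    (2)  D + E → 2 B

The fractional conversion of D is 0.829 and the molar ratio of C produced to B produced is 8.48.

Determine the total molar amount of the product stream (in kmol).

Conversion of D: D consumed = 0.829 × 332.3 = 275.5 kmol = 2ξ₁ + 1ξ₂.
Selectivity: 2ξ₁ / (2ξ₂) = 8.48 → ξ₁ = 8.48 ξ₂.
Substitute: (2·8.48 + 1) ξ₂ = 275.5 → ξ₂ = 15.34 kmol, ξ₁ = 130.1 kmol.
Outlet amounts (n = n₀ + Σ ν·ξ):
  D: 332.3 − 2(130.1) − 1(15.34) = 56.83
  E: 1258 − 2(130.1) − 1(15.34) = 982.2
  C: 0 + 2(130.1) = 260.1
  B: 0 + 2(15.34) = 30.68
Total out = 56.83 + 982.2 + 260.1 + 30.68 = 1330 kmol.

1330 kmol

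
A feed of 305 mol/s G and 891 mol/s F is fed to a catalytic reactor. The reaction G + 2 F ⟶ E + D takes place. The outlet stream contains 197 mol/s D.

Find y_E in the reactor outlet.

For D: n = n₀ + 1ξ → 197 = 0 + 1ξ, giving ξ = 197 mol/s.
Outlet amounts (n = n₀ + ν ξ):
  G: 305 − 1(197) = 108
  F: 891 − 2(197) = 497
  E: 0 + 1(197) = 197
  D: 0 + 1(197) = 197
Total out = 999 mol/s; y_E = 197 / 999 = 0.1972.

0.197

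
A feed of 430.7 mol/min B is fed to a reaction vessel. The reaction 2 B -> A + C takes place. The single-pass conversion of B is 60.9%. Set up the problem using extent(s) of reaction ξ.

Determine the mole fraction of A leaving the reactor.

B reacted = 0.609 × 430.7 = 262.3 mol/min; ν_B = −2, so ξ = 262.3/2 = 131.1 mol/min.
Outlet amounts (n = n₀ + ν ξ):
  B: 430.7 − 2(131.1) = 168.4
  A: 0 + 1(131.1) = 131.1
  C: 0 + 1(131.1) = 131.1
Total out = 430.7 mol/min; y_A = 131.1 / 430.7 = 0.3045.

0.304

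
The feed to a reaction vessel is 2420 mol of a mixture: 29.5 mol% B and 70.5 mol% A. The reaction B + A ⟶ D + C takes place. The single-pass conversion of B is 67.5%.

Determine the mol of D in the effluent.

B reacted = 0.675 × 713.9 = 481.9 mol; ν_B = −1, so ξ = 481.9/1 = 481.9 mol.
Outlet amounts (n = n₀ + ν ξ):
  B: 713.9 − 1(481.9) = 232
  A: 1706 − 1(481.9) = 1224
  D: 0 + 1(481.9) = 481.9
  C: 0 + 1(481.9) = 481.9

482 mol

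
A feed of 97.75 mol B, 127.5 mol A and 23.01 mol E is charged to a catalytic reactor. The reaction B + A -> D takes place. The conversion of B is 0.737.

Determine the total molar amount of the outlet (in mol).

B reacted = 0.737 × 97.75 = 72.04 mol; ν_B = −1, so ξ = 72.04/1 = 72.04 mol.
Outlet amounts (n = n₀ + ν ξ):
  B: 97.75 − 1(72.04) = 25.71
  A: 127.5 − 1(72.04) = 55.46
  D: 0 + 1(72.04) = 72.04
  E: 23.01 (inert)
Total out = 25.71 + 55.46 + 72.04 + 23.01 = 176.2 mol.

176 mol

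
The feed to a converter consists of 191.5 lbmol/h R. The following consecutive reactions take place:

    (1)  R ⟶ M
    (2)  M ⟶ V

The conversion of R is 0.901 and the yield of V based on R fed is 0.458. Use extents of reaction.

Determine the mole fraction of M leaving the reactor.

Conversion of R: R consumed = 1ξ₁ = 0.901 × 191.5 → ξ₁ = 172.5 lbmol/h.
Yield of V: 1ξ₂ / 191.5 = 0.458 → ξ₂ = 87.71 lbmol/h.
Outlet amounts (n = n₀ + Σ ν·ξ):
  R: 191.5 − 1(172.5) = 18.96
  M: 0 + 1(172.5) − 1(87.71) = 84.83
  V: 0 + 1(87.71) = 87.71
Total out = 191.5 lbmol/h; y_M = 84.83 / 191.5 = 0.443.

0.443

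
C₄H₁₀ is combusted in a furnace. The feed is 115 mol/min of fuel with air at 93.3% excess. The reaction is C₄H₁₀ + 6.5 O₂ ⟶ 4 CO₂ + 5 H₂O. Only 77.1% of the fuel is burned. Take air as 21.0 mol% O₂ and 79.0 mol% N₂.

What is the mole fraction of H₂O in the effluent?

Stoichiometric O₂ = 6.5 × 115 = 747.5 mol/min; O₂ fed = 747.5 × 1.933 = 1445 mol/min.
N₂ fed = 1445 × 79/21 = 5436 mol/min.
Fuel reacted = 0.771 × 115 → ξ = 88.67 mol/min.
Outlet (n = n₀ + ν ξ):
  C₄H₁₀: 115 − 1(88.67) = 26.33
  O₂: 1445 − 6.5(88.67) = 868.6
  N₂: 5436 (inert)
  CO₂: 0 + 4(88.67) = 354.7
  H₂O: 0 + 5(88.67) = 443.3
Total out = 7129 mol/min; y_H₂O = 443.3 / 7129 = 0.06219.

0.0622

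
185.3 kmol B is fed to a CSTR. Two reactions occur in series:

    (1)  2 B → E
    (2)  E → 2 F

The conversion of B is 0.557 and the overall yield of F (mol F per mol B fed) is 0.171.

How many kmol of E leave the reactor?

Conversion of B: B consumed = 2ξ₁ = 0.557 × 185.3 → ξ₁ = 51.61 kmol.
Yield of F: 2ξ₂ / 185.3 = 0.171 → ξ₂ = 15.84 kmol.
Outlet amounts (n = n₀ + Σ ν·ξ):
  B: 185.3 − 2(51.61) = 82.09
  E: 0 + 1(51.61) − 1(15.84) = 35.76
  F: 0 + 2(15.84) = 31.69

35.8 kmol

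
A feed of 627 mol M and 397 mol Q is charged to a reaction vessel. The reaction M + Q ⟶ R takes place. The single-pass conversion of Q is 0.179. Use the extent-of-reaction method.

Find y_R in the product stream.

0.0746

Q reacted = 0.179 × 397 = 71.06 mol; ν_Q = −1, so ξ = 71.06/1 = 71.06 mol.
Outlet amounts (n = n₀ + ν ξ):
  M: 627 − 1(71.06) = 555.9
  Q: 397 − 1(71.06) = 325.9
  R: 0 + 1(71.06) = 71.06
Total out = 952.9 mol; y_R = 71.06 / 952.9 = 0.07457.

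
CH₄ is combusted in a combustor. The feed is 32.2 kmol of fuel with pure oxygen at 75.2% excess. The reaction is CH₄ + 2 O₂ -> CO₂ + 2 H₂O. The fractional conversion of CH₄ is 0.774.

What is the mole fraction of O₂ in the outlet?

0.434

Stoichiometric O₂ = 2 × 32.2 = 64.4 kmol; O₂ fed = 64.4 × 1.752 = 112.8 kmol.
Fuel reacted = 0.774 × 32.2 → ξ = 24.92 kmol.
Outlet (n = n₀ + ν ξ):
  CH₄: 32.2 − 1(24.92) = 7.277
  O₂: 112.8 − 2(24.92) = 62.98
  CO₂: 0 + 1(24.92) = 24.92
  H₂O: 0 + 2(24.92) = 49.85
Total out = 145 kmol; y_O₂ = 62.98 / 145 = 0.4343.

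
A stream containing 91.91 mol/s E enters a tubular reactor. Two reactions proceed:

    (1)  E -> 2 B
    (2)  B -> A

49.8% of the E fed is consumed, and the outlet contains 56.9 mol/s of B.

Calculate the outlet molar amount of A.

Conversion of E: E consumed = 1ξ₁ = 0.498 × 91.91 → ξ₁ = 45.77 mol/s.
B balance: n_B = 0 + 2ξ₁ − 1ξ₂ = 56.9 → ξ₂ = (2·45.77 − 56.9)/1 = 34.64 mol/s.
Outlet amounts (n = n₀ + Σ ν·ξ):
  E: 91.91 − 1(45.77) = 46.14
  B: 0 + 2(45.77) − 1(34.64) = 56.9
  A: 0 + 1(34.64) = 34.64

34.6 mol/s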